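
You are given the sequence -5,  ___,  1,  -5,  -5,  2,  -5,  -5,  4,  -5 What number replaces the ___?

Positions follow the repeating pattern AAB; grouping by letter gives 2 tracks.
Track A = -5, ?, -5, -5, -5, -5, -5: constant -5.
Track B = 1, 2, 4: powers of 2.
The gap is track A's term 2; the rule gives -5.

-5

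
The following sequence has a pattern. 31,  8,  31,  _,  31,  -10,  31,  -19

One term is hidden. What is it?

Taking every 2nd term gives 2 separate tracks.
Track A = 31, 31, 31, 31: always 31.
Track B = 8, ?, -10, -19: arithmetic with common difference −9.
Filling track B at index 2 by its rule yields -1.

-1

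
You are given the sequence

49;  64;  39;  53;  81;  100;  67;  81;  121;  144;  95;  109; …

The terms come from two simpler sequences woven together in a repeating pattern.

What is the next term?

Positions follow the repeating pattern AABB; grouping by letter gives 2 tracks.
Stream A: 49, 64, 81, 100, 121, 144 (the squares 7², 8², 9², …).
Stream B: 39, 53, 67, 81, 95, 109 (linear: a_n = 25 + 14·n).
Position 13 → stream A, term 7 = 169.

169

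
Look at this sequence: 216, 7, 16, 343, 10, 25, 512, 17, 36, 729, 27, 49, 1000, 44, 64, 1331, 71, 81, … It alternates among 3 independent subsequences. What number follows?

Read the sequence 3 terms at a time; column i is its own pattern.
Subsequence A is 216, 343, 512, 729, 1000, 1331, which is consecutive cubes n³ from n = 6.
Subsequence B is 7, 10, 17, 27, 44, 71, which is a Fibonacci-like recurrence a_n = a_{n-1} + a_{n-2}.
Subsequence C is 16, 25, 36, 49, 64, 81, which is the squares 4², 5², 6², ….
The 19th slot belongs to subsequence A; its 7th term is 1728.

1728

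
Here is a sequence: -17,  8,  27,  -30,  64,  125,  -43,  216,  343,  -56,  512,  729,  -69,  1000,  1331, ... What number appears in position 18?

Reading positions in blocks of 3 reveals the pattern ABB — 2 tracks woven together.
Track A: -17, -30, -43, -56, -69. Arithmetic with common difference −13.
Track B: 8, 27, 64, 125, 216, 343, 512, 729, 1000, 1331. Consecutive cubes n³ from n = 2.
Position 18 → track B, term 12 = 2197.

2197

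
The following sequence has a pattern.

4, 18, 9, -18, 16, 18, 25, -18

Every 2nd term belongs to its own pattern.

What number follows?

Positions 1, 3, 5, … form one subsequence and positions 2, 4, 6, … form another.
Subsequence A: 4, 9, 16, 25. Consecutive squares n² from n = 2.
Subsequence B: 18, -18, 18, -18. Oscillating between 18 and -18.
Term 9 comes from subsequence A (its 5th entry): 36.

36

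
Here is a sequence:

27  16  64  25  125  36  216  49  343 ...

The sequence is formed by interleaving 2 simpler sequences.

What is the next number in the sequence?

Split by position mod 2 into 2 tracks.
Track A: 27, 64, 125, 216, 343 (consecutive cubes n³ from n = 3).
Track B: 16, 25, 36, 49 (the squares 4², 5², 6², …).
Term 10 comes from track B (its 5th entry): 64.

64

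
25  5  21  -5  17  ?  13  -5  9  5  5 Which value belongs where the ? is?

5

Split by position mod 2 into 2 tracks.
Track A: 25, 21, 17, 13, 9, 5. Arithmetic, step −4.
Track B: 5, -5, ?, -5, 5. Alternating ±5.
Filling track B at index 3 by its rule yields 5.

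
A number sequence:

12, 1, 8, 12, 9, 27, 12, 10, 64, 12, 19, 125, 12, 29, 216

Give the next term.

The terms cycle through 3 interleaved subsequences.
Subsequence A = 12, 12, 12, 12, 12: constant 12.
Subsequence B = 1, 9, 10, 19, 29: each term equals the sum of the previous two.
Subsequence C = 8, 27, 64, 125, 216: the cubes 2³, 3³, 4³, ….
Term 16 comes from subsequence A (its 6th entry): 12.

12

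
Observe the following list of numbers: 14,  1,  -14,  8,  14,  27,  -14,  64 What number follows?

Odd-indexed and even-indexed terms follow separate rules.
Track A = 14, -14, 14, -14: oscillating between 14 and -14.
Track B = 1, 8, 27, 64: perfect cubes starting at 1³.
Position 9 falls in track A as its term 5, giving 14.

14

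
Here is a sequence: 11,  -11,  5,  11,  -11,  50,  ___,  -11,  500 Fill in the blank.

11

Reading positions in blocks of 3 reveals the pattern AAB — 2 tracks woven together.
Track A: 11, -11, 11, -11, ?, -11 (alternating ±11).
Track B: 5, 50, 500 (geometric, ×10 each step).
Track A's pattern makes the blank 11.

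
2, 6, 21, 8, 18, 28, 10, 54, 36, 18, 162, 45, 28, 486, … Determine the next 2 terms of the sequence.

Read the sequence 3 terms at a time; column i is its own pattern.
Track A is 2, 8, 10, 18, 28, which is each term equals the sum of the previous two.
Track B is 6, 18, 54, 162, 486, which is multiplying by 3 each time.
Track C is 21, 28, 36, 45, which is the triangular numbers T_6, T_7, ….
Term 15 comes from track C (its 5th entry): 55.
Position 16 falls in track A as its term 6, giving 46.

55, 46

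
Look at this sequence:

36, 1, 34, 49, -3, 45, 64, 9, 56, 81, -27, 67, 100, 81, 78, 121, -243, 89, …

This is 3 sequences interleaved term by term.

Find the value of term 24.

Read the sequence 3 terms at a time; column i is its own pattern.
Track A = 36, 49, 64, 81, 100, 121: perfect squares starting at 6².
Track B = 1, -3, 9, -27, 81, -243: a geometric progression (common ratio -3).
Track C = 34, 45, 56, 67, 78, 89: arithmetic with common difference +11.
The 24th slot belongs to track C; its 8th term is 111.

111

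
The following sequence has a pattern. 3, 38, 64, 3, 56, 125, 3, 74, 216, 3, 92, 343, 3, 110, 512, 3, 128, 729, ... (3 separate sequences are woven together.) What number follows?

Split by position mod 3 into 3 tracks.
Subsequence A is 3, 3, 3, 3, 3, 3, which is constant 3.
Subsequence B is 38, 56, 74, 92, 110, 128, which is linear: a_n = 20 + 18·n.
Subsequence C is 64, 125, 216, 343, 512, 729, which is perfect cubes starting at 4³.
Term 19 comes from subsequence A (its 7th entry): 3.

3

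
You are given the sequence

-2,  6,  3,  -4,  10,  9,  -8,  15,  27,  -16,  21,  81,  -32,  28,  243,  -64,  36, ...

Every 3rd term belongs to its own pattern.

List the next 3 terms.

729, -128, 45

Taking every 3rd term gives 3 separate tracks.
Track A: -2, -4, -8, -16, -32, -64 — multiplying by 2 each time.
Track B: 6, 10, 15, 21, 28, 36 — triangular numbers starting at T_3.
Track C: 3, 9, 27, 81, 243 — successive powers of 3.
Term 18 comes from track C (its 6th entry): 729.
Position 19 falls in track A as its term 7, giving -128.
Position 20 → track B, term 7 = 45.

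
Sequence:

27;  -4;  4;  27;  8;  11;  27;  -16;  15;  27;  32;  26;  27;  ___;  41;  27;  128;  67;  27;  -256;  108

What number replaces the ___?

Split by position mod 3 into 3 tracks.
Track A: 27, 27, 27, 27, 27, 27, 27 — the constant sequence 27.
Track B: -4, 8, -16, 32, ?, 128, -256 — geometric with ratio -2.
Track C: 4, 11, 15, 26, 41, 67, 108 — Fibonacci-style (each term is the sum of the two before it).
The gap is track B's term 5; the rule gives -64.

-64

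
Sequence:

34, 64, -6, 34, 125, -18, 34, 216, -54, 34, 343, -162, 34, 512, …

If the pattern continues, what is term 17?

Split by position mod 3: positions 1, 4, 7, … form one track, and each other residue class forms its own.
Track A = 34, 34, 34, 34, 34: the constant sequence 34.
Track B = 64, 125, 216, 343, 512: consecutive cubes n³ from n = 4.
Track C = -6, -18, -54, -162: multiplying by 3 each time.
The 17th slot belongs to track B; its 6th term is 729.

729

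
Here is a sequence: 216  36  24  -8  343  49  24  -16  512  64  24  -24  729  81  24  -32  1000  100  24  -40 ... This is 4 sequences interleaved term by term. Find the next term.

Split by position mod 4 into 4 tracks.
Stream A: 216, 343, 512, 729, 1000 (the cubes 6³, 7³, 8³, …).
Stream B: 36, 49, 64, 81, 100 (consecutive squares n² from n = 6).
Stream C: 24, 24, 24, 24, 24 (the constant sequence 24).
Stream D: -8, -16, -24, -32, -40 (subtracting 8 each time).
Position 21 → stream A, term 6 = 1331.

1331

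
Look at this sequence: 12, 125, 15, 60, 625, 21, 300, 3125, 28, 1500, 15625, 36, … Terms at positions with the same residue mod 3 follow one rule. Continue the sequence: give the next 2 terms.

Read the sequence 3 terms at a time; column i is its own pattern.
Track A = 12, 60, 300, 1500: multiplying by 5 each time.
Track B = 125, 625, 3125, 15625: successive powers of 5.
Track C = 15, 21, 28, 36: the triangular numbers T_5, T_6, ….
Position 13 → track A, term 5 = 7500.
Term 14 comes from track B (its 5th entry): 78125.

7500, 78125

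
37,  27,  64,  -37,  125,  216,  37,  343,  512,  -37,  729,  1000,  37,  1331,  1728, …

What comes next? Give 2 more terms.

Reading positions in blocks of 3 reveals the pattern ABB — 2 tracks woven together.
Subsequence A is 37, -37, 37, -37, 37, which is alternating ±37.
Subsequence B is 27, 64, 125, 216, 343, 512, 729, 1000, 1331, 1728, which is consecutive cubes n³ from n = 3.
Position 16 falls in subsequence A as its term 6, giving -37.
Term 17 comes from subsequence B (its 11th entry): 2197.

-37, 2197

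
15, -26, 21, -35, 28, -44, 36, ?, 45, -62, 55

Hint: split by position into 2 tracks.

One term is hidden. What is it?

-53

Split by position mod 2 into 2 tracks.
Track A: 15, 21, 28, 36, 45, 55 — triangular numbers starting at T_5.
Track B: -26, -35, -44, ?, -62 — subtracting 9 each time.
Filling track B at index 4 by its rule yields -53.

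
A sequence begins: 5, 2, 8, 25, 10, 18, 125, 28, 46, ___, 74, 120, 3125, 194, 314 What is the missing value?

The slot pattern repeats as ABB (period 3), so there are 2 interleaved tracks.
Stream A: 5, 25, 125, ?, 3125 — powers of 5.
Stream B: 2, 8, 10, 18, 28, 46, 74, 120, 194, 314 — each term equals the sum of the previous two.
So the missing entry in stream A is 625.

625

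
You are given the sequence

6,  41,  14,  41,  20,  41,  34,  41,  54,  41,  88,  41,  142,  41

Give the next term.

Taking every 2nd term gives 2 separate tracks.
Subsequence A: 6, 14, 20, 34, 54, 88, 142 — Fibonacci-style (each term is the sum of the two before it).
Subsequence B: 41, 41, 41, 41, 41, 41, 41 — constant 41.
Term 15 comes from subsequence A (its 8th entry): 230.

230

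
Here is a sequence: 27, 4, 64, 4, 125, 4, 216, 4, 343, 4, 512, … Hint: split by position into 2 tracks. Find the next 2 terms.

4, 729

Split by position mod 2 into 2 tracks.
Track A: 27, 64, 125, 216, 343, 512 — the cubes 3³, 4³, 5³, ….
Track B: 4, 4, 4, 4, 4 — always 4.
Term 12 comes from track B (its 6th entry): 4.
The 13th slot belongs to track A; its 7th term is 729.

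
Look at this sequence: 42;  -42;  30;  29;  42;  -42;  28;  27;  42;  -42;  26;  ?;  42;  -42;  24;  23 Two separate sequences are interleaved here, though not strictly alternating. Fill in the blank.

Reading positions in blocks of 4 reveals the pattern AABB — 2 tracks woven together.
Track A: 42, -42, 42, -42, 42, -42, 42, -42 — alternating ±42.
Track B: 30, 29, 28, 27, 26, ?, 24, 23 — arithmetic with common difference −1.
Track B's pattern makes the blank 25.

25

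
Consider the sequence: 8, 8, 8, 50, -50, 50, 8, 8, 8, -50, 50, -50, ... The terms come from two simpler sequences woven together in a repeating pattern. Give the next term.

8

Positions follow the repeating pattern AAABBB; grouping by letter gives 2 tracks.
Track A is 8, 8, 8, 8, 8, 8, which is constant 8.
Track B is 50, -50, 50, -50, 50, -50, which is oscillating between 50 and -50.
Term 13 comes from track A (its 7th entry): 8.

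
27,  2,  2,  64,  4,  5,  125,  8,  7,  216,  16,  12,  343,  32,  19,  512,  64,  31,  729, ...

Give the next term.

Read the sequence 3 terms at a time; column i is its own pattern.
Stream A: 27, 64, 125, 216, 343, 512, 729 (consecutive cubes n³ from n = 3).
Stream B: 2, 4, 8, 16, 32, 64 (powers 2^1, 2^2, 2^3, …).
Stream C: 2, 5, 7, 12, 19, 31 (each term equals the sum of the previous two).
The 20th slot belongs to stream B; its 7th term is 128.

128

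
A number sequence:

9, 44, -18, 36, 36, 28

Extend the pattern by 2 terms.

Split by position mod 2 into 2 tracks.
Stream A: 9, -18, 36 (geometric with ratio -2).
Stream B: 44, 36, 28 (arithmetic with common difference −8).
Position 7 falls in stream A as its term 4, giving -72.
Position 8 → stream B, term 4 = 20.

-72, 20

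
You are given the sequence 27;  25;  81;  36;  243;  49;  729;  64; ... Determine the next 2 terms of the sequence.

Taking every 2nd term gives 2 separate tracks.
Stream A: 27, 81, 243, 729. Powers 3^3, 3^4, 3^5, ….
Stream B: 25, 36, 49, 64. The squares 5², 6², 7², ….
Position 9 → stream A, term 5 = 2187.
Term 10 comes from stream B (its 5th entry): 81.

2187, 81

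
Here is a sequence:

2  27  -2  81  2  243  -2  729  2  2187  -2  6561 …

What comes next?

Split by position mod 2 into 2 tracks.
Stream A: 2, -2, 2, -2, 2, -2. Alternating ±2.
Stream B: 27, 81, 243, 729, 2187, 6561. Successive powers of 3.
The 13th slot belongs to stream A; its 7th term is 2.

2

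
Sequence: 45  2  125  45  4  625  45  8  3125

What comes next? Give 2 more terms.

Read the sequence 3 terms at a time; column i is its own pattern.
Subsequence A is 45, 45, 45, which is the constant sequence 45.
Subsequence B is 2, 4, 8, which is geometric, ×2 each step.
Subsequence C is 125, 625, 3125, which is successive powers of 5.
The 10th slot belongs to subsequence A; its 4th term is 45.
The 11th slot belongs to subsequence B; its 4th term is 16.

45, 16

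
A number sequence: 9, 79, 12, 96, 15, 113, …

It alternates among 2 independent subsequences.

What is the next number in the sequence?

18

Split by position mod 2 into 2 tracks.
Track A: 9, 12, 15 (arithmetic with common difference +3).
Track B: 79, 96, 113 (arithmetic with common difference +17).
Position 7 → track A, term 4 = 18.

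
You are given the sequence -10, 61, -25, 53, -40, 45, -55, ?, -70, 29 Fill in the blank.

Positions 1, 3, 5, … form one subsequence and positions 2, 4, 6, … form another.
Subsequence A: -10, -25, -40, -55, -70 — subtracting 15 each time.
Subsequence B: 61, 53, 45, ?, 29 — subtracting 8 each time.
The gap is subsequence B's term 4; the rule gives 37.

37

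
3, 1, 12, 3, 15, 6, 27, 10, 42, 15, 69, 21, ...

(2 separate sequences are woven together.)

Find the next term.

111

The terms cycle through 2 interleaved subsequences.
Track A = 3, 12, 15, 27, 42, 69: Fibonacci-style (each term is the sum of the two before it).
Track B = 1, 3, 6, 10, 15, 21: triangular numbers n(n+1)/2 for n = 1, 2, ….
The 13th slot belongs to track A; its 7th term is 111.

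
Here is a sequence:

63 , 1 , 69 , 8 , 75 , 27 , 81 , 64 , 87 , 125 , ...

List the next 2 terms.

93, 216

Taking every 2nd term gives 2 separate tracks.
Subsequence A is 63, 69, 75, 81, 87, which is arithmetic, step +6.
Subsequence B is 1, 8, 27, 64, 125, which is perfect cubes starting at 1³.
The 11th slot belongs to subsequence A; its 6th term is 93.
Term 12 comes from subsequence B (its 6th entry): 216.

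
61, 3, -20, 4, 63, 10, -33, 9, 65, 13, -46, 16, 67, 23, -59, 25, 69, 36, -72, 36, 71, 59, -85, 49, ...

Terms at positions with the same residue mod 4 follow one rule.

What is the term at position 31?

Split by position mod 4 into 4 tracks.
Track A: 61, 63, 65, 67, 69, 71 (arithmetic with common difference +2).
Track B: 3, 10, 13, 23, 36, 59 (Fibonacci-style (each term is the sum of the two before it)).
Track C: -20, -33, -46, -59, -72, -85 (subtracting 13 each time).
Track D: 4, 9, 16, 25, 36, 49 (consecutive squares n² from n = 2).
Position 31 → track C, term 8 = -111.

-111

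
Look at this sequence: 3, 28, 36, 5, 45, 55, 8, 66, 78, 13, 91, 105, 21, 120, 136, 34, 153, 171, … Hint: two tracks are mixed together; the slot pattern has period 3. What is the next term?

55

Reading positions in blocks of 3 reveals the pattern ABB — 2 tracks woven together.
Track A is 3, 5, 8, 13, 21, 34, which is a Fibonacci-like recurrence a_n = a_{n-1} + a_{n-2}.
Track B is 28, 36, 45, 55, 66, 78, 91, 105, 120, 136, 153, 171, which is triangular numbers n(n+1)/2 for n = 7, 8, ….
Term 19 comes from track A (its 7th entry): 55.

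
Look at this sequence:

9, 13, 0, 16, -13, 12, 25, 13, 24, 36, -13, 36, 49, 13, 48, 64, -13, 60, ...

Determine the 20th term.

Read the sequence 3 terms at a time; column i is its own pattern.
Track A is 9, 16, 25, 36, 49, 64, which is the squares 3², 4², 5², ….
Track B is 13, -13, 13, -13, 13, -13, which is oscillating between 13 and -13.
Track C is 0, 12, 24, 36, 48, 60, which is arithmetic, step +12.
Term 20 comes from track B (its 7th entry): 13.

13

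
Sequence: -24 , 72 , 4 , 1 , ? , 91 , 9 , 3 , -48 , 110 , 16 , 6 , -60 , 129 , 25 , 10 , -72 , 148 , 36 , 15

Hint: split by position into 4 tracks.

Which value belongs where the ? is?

-36

The terms cycle through 4 interleaved subsequences.
Track A: -24, ?, -48, -60, -72 (linear: a_n = -12 − 12·n).
Track B: 72, 91, 110, 129, 148 (linear: a_n = 53 + 19·n).
Track C: 4, 9, 16, 25, 36 (perfect squares starting at 2²).
Track D: 1, 3, 6, 10, 15 (triangular numbers n(n+1)/2 for n = 1, 2, …).
Track A's pattern makes the blank -36.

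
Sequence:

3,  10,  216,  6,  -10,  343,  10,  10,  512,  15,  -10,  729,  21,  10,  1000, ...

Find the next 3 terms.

Split by position mod 3 into 3 tracks.
Stream A: 3, 6, 10, 15, 21 (the triangular numbers T_2, T_3, …).
Stream B: 10, -10, 10, -10, 10 (the oscillation 10·(−1)^(n+1)).
Stream C: 216, 343, 512, 729, 1000 (consecutive cubes n³ from n = 6).
Position 16 falls in stream A as its term 6, giving 28.
Term 17 comes from stream B (its 6th entry): -10.
The 18th slot belongs to stream C; its 6th term is 1331.

28, -10, 1331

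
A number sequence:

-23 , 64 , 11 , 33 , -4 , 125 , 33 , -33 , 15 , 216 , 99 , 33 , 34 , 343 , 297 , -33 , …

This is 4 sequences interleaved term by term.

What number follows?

53

The terms cycle through 4 interleaved subsequences.
Track A is -23, -4, 15, 34, which is arithmetic with common difference +19.
Track B is 64, 125, 216, 343, which is the cubes 4³, 5³, 6³, ….
Track C is 11, 33, 99, 297, which is multiplying by 3 each time.
Track D is 33, -33, 33, -33, which is alternating ±33.
The 17th slot belongs to track A; its 5th term is 53.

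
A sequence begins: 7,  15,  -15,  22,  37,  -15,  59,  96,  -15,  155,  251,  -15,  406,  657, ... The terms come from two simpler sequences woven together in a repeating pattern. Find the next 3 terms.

-15, 1063, 1720

Positions follow the repeating pattern AAB; grouping by letter gives 2 tracks.
Track A: 7, 15, 22, 37, 59, 96, 155, 251, 406, 657 (Fibonacci-style (each term is the sum of the two before it)).
Track B: -15, -15, -15, -15 (always -15).
Position 15 falls in track B as its term 5, giving -15.
The 16th slot belongs to track A; its 11th term is 1063.
The 17th slot belongs to track A; its 12th term is 1720.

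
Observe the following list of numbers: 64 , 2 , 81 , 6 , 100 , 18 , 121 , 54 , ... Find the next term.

144

Positions 1, 3, 5, … form one subsequence and positions 2, 4, 6, … form another.
Subsequence A: 64, 81, 100, 121. Perfect squares starting at 8².
Subsequence B: 2, 6, 18, 54. Geometric, ×3 each step.
The 9th slot belongs to subsequence A; its 5th term is 144.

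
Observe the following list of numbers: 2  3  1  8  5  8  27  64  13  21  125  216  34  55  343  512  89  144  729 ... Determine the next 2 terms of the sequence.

The slot pattern repeats as AABB (period 4), so there are 2 interleaved tracks.
Track A = 2, 3, 5, 8, 13, 21, 34, 55, 89, 144: Fibonacci-style (each term is the sum of the two before it).
Track B = 1, 8, 27, 64, 125, 216, 343, 512, 729: perfect cubes starting at 1³.
Position 20 falls in track B as its term 10, giving 1000.
Term 21 comes from track A (its 11th entry): 233.

1000, 233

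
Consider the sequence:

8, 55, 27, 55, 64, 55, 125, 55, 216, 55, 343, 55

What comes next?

Positions 1, 3, 5, … form one subsequence and positions 2, 4, 6, … form another.
Track A is 8, 27, 64, 125, 216, 343, which is consecutive cubes n³ from n = 2.
Track B is 55, 55, 55, 55, 55, 55, which is constant 55.
Position 13 → track A, term 7 = 512.

512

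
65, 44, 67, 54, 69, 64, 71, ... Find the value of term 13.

77

Positions 1, 3, 5, … form one subsequence and positions 2, 4, 6, … form another.
Track A: 65, 67, 69, 71. Linear: a_n = 63 + 2·n.
Track B: 44, 54, 64. Adding 10 each time.
Term 13 comes from track A (its 7th entry): 77.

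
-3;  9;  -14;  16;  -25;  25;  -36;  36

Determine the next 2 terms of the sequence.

Positions 1, 3, 5, … form one subsequence and positions 2, 4, 6, … form another.
Track A = -3, -14, -25, -36: arithmetic, step −11.
Track B = 9, 16, 25, 36: the squares 3², 4², 5², ….
Term 9 comes from track A (its 5th entry): -47.
The 10th slot belongs to track B; its 5th term is 49.

-47, 49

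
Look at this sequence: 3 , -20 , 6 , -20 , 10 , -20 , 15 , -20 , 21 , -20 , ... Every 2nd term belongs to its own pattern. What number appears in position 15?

Positions 1, 3, 5, … form one subsequence and positions 2, 4, 6, … form another.
Track A: 3, 6, 10, 15, 21 (triangular numbers starting at T_2).
Track B: -20, -20, -20, -20, -20 (constant -20).
Position 15 falls in track A as its term 8, giving 45.

45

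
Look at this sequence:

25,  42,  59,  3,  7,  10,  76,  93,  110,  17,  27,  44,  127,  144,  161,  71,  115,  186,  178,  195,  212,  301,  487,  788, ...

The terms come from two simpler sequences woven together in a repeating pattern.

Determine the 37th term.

331

Positions follow the repeating pattern AAABBB; grouping by letter gives 2 tracks.
Stream A = 25, 42, 59, 76, 93, 110, 127, 144, 161, 178, 195, 212: adding 17 each time.
Stream B = 3, 7, 10, 17, 27, 44, 71, 115, 186, 301, 487, 788: a Fibonacci-like recurrence a_n = a_{n-1} + a_{n-2}.
The 37th slot belongs to stream A; its 19th term is 331.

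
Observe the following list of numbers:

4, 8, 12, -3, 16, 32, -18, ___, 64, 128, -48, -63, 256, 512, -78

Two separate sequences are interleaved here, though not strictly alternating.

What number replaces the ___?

-33

The slot pattern repeats as AABB (period 4), so there are 2 interleaved tracks.
Track A: 4, 8, 16, 32, 64, 128, 256, 512 (powers of 2).
Track B: 12, -3, -18, ?, -48, -63, -78 (arithmetic, step −15).
Filling track B at index 4 by its rule yields -33.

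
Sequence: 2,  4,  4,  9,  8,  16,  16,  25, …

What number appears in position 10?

Taking every 2nd term gives 2 separate tracks.
Track A: 2, 4, 8, 16. Geometric with ratio 2.
Track B: 4, 9, 16, 25. The squares 2², 3², 4², ….
Position 10 → track B, term 5 = 36.

36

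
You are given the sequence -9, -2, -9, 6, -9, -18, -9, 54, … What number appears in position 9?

Positions 1, 3, 5, … form one subsequence and positions 2, 4, 6, … form another.
Track A is -9, -9, -9, -9, which is always -9.
Track B is -2, 6, -18, 54, which is a geometric progression (common ratio -3).
Position 9 → track A, term 5 = -9.

-9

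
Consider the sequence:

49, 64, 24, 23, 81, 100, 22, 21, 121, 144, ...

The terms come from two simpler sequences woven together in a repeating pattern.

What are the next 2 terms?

Reading positions in blocks of 4 reveals the pattern AABB — 2 tracks woven together.
Stream A = 49, 64, 81, 100, 121, 144: consecutive squares n² from n = 7.
Stream B = 24, 23, 22, 21: subtracting 1 each time.
Position 11 falls in stream B as its term 5, giving 20.
Position 12 falls in stream B as its term 6, giving 19.

20, 19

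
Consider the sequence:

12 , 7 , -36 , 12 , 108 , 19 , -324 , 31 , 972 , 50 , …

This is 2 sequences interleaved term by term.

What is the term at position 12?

Split by position mod 2 into 2 tracks.
Subsequence A = 12, -36, 108, -324, 972: multiplying by -3 each time.
Subsequence B = 7, 12, 19, 31, 50: Fibonacci-style (each term is the sum of the two before it).
Position 12 falls in subsequence B as its term 6, giving 81.

81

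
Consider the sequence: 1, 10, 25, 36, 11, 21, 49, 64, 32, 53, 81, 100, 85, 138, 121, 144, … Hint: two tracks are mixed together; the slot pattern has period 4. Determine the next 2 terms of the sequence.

Positions follow the repeating pattern AABB; grouping by letter gives 2 tracks.
Stream A is 1, 10, 11, 21, 32, 53, 85, 138, which is each term equals the sum of the previous two.
Stream B is 25, 36, 49, 64, 81, 100, 121, 144, which is the squares 5², 6², 7², ….
The 17th slot belongs to stream A; its 9th term is 223.
The 18th slot belongs to stream A; its 10th term is 361.

223, 361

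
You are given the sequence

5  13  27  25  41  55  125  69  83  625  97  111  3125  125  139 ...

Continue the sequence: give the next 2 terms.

Positions follow the repeating pattern ABB; grouping by letter gives 2 tracks.
Track A: 5, 25, 125, 625, 3125 (powers of 5).
Track B: 13, 27, 41, 55, 69, 83, 97, 111, 125, 139 (arithmetic, step +14).
Term 16 comes from track A (its 6th entry): 15625.
The 17th slot belongs to track B; its 11th term is 153.

15625, 153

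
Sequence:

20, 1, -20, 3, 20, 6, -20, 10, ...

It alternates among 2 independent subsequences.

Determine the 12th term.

Positions 1, 3, 5, … form one subsequence and positions 2, 4, 6, … form another.
Track A: 20, -20, 20, -20. Oscillating between 20 and -20.
Track B: 1, 3, 6, 10. Triangular numbers starting at T_1.
Position 12 falls in track B as its term 6, giving 21.

21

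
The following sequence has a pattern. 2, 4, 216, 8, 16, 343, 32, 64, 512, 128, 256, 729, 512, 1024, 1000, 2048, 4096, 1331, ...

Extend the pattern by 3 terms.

8192, 16384, 1728

Reading positions in blocks of 3 reveals the pattern AAB — 2 tracks woven together.
Stream A: 2, 4, 8, 16, 32, 64, 128, 256, 512, 1024, 2048, 4096 — successive powers of 2.
Stream B: 216, 343, 512, 729, 1000, 1331 — the cubes 6³, 7³, 8³, ….
Position 19 → stream A, term 13 = 8192.
Term 20 comes from stream A (its 14th entry): 16384.
Term 21 comes from stream B (its 7th entry): 1728.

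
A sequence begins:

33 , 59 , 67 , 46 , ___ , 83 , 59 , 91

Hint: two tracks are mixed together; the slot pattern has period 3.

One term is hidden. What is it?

The slot pattern repeats as ABB (period 3), so there are 2 interleaved tracks.
Track A = 33, 46, 59: arithmetic with common difference +13.
Track B = 59, 67, ?, 83, 91: adding 8 each time.
Track B's pattern makes the blank 75.

75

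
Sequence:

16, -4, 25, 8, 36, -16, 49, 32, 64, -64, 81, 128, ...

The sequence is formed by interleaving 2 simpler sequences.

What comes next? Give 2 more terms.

100, -256

The terms cycle through 2 interleaved subsequences.
Stream A: 16, 25, 36, 49, 64, 81 (consecutive squares n² from n = 4).
Stream B: -4, 8, -16, 32, -64, 128 (geometric, ×-2 each step).
Position 13 → stream A, term 7 = 100.
The 14th slot belongs to stream B; its 7th term is -256.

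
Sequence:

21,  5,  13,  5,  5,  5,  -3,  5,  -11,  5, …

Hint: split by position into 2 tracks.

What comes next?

Split by position mod 2 into 2 tracks.
Track A: 21, 13, 5, -3, -11 (arithmetic with common difference −8).
Track B: 5, 5, 5, 5, 5 (always 5).
Term 11 comes from track A (its 6th entry): -19.

-19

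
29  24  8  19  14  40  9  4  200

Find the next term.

Reading positions in blocks of 3 reveals the pattern AAB — 2 tracks woven together.
Track A: 29, 24, 19, 14, 9, 4 (arithmetic, step −5).
Track B: 8, 40, 200 (multiplying by 5 each time).
Position 10 falls in track A as its term 7, giving -1.

-1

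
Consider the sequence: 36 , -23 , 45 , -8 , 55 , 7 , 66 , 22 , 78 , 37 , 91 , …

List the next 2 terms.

52, 105

Split by position mod 2 into 2 tracks.
Track A is 36, 45, 55, 66, 78, 91, which is triangular numbers n(n+1)/2 for n = 8, 9, ….
Track B is -23, -8, 7, 22, 37, which is arithmetic, step +15.
Position 12 → track B, term 6 = 52.
Position 13 falls in track A as its term 7, giving 105.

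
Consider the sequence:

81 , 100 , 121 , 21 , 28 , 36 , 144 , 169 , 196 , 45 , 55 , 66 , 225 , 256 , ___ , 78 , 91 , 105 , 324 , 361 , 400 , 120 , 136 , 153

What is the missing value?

The slot pattern repeats as AAABBB (period 6), so there are 2 interleaved tracks.
Subsequence A: 81, 100, 121, 144, 169, 196, 225, 256, ?, 324, 361, 400. Consecutive squares n² from n = 9.
Subsequence B: 21, 28, 36, 45, 55, 66, 78, 91, 105, 120, 136, 153. Triangular numbers starting at T_6.
So the missing entry in subsequence A is 289.

289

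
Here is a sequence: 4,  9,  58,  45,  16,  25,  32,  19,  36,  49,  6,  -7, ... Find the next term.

The slot pattern repeats as AABB (period 4), so there are 2 interleaved tracks.
Subsequence A = 4, 9, 16, 25, 36, 49: consecutive squares n² from n = 2.
Subsequence B = 58, 45, 32, 19, 6, -7: arithmetic, step −13.
Position 13 falls in subsequence A as its term 7, giving 64.

64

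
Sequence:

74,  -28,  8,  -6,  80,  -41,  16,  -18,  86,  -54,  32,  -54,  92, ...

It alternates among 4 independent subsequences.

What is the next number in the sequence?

-67

Split by position mod 4 into 4 tracks.
Subsequence A is 74, 80, 86, 92, which is linear: a_n = 68 + 6·n.
Subsequence B is -28, -41, -54, which is arithmetic, step −13.
Subsequence C is 8, 16, 32, which is successive powers of 2.
Subsequence D is -6, -18, -54, which is a geometric progression (common ratio 3).
The 14th slot belongs to subsequence B; its 4th term is -67.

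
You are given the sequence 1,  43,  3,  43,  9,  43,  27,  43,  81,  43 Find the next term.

Taking every 2nd term gives 2 separate tracks.
Track A: 1, 3, 9, 27, 81 (a geometric progression (common ratio 3)).
Track B: 43, 43, 43, 43, 43 (constant 43).
The 11th slot belongs to track A; its 6th term is 243.

243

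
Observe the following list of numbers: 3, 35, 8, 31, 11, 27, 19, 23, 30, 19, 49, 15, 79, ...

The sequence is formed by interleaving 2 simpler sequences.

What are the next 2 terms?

11, 128

The terms cycle through 2 interleaved subsequences.
Stream A: 3, 8, 11, 19, 30, 49, 79. A Fibonacci-like recurrence a_n = a_{n-1} + a_{n-2}.
Stream B: 35, 31, 27, 23, 19, 15. Linear: a_n = 39 − 4·n.
Position 14 → stream B, term 7 = 11.
Position 15 → stream A, term 8 = 128.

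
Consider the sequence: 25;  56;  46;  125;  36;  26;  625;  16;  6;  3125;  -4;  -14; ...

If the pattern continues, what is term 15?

-34

Positions follow the repeating pattern ABB; grouping by letter gives 2 tracks.
Stream A: 25, 125, 625, 3125 — powers of 5.
Stream B: 56, 46, 36, 26, 16, 6, -4, -14 — linear: a_n = 66 − 10·n.
Term 15 comes from stream B (its 10th entry): -34.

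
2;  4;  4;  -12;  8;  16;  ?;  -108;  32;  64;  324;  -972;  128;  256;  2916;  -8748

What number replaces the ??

The slot pattern repeats as AABB (period 4), so there are 2 interleaved tracks.
Subsequence A is 2, 4, 8, 16, 32, 64, 128, 256, which is powers of 2.
Subsequence B is 4, -12, ?, -108, 324, -972, 2916, -8748, which is a geometric progression (common ratio -3).
Subsequence B's pattern makes the blank 36.

36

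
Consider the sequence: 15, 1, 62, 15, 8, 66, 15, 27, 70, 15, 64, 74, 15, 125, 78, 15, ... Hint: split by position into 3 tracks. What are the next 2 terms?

216, 82

Split by position mod 3 into 3 tracks.
Subsequence A is 15, 15, 15, 15, 15, 15, which is constant 15.
Subsequence B is 1, 8, 27, 64, 125, which is the cubes 1³, 2³, 3³, ….
Subsequence C is 62, 66, 70, 74, 78, which is linear: a_n = 58 + 4·n.
Term 17 comes from subsequence B (its 6th entry): 216.
Position 18 falls in subsequence C as its term 6, giving 82.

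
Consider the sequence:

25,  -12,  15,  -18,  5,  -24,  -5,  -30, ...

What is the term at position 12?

-42

Taking every 2nd term gives 2 separate tracks.
Track A = 25, 15, 5, -5: subtracting 10 each time.
Track B = -12, -18, -24, -30: linear: a_n = -6 − 6·n.
The 12th slot belongs to track B; its 6th term is -42.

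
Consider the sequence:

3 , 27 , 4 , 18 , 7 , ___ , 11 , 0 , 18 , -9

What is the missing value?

9

The terms cycle through 2 interleaved subsequences.
Track A: 3, 4, 7, 11, 18 (a Fibonacci-like recurrence a_n = a_{n-1} + a_{n-2}).
Track B: 27, 18, ?, 0, -9 (subtracting 9 each time).
The gap is track B's term 3; the rule gives 9.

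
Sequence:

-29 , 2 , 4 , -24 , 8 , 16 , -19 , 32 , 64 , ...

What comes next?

The slot pattern repeats as ABB (period 3), so there are 2 interleaved tracks.
Track A = -29, -24, -19: linear: a_n = -34 + 5·n.
Track B = 2, 4, 8, 16, 32, 64: geometric with ratio 2.
Position 10 → track A, term 4 = -14.

-14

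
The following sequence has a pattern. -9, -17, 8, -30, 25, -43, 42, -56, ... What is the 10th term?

-69

Taking every 2nd term gives 2 separate tracks.
Track A: -9, 8, 25, 42 (adding 17 each time).
Track B: -17, -30, -43, -56 (subtracting 13 each time).
Position 10 falls in track B as its term 5, giving -69.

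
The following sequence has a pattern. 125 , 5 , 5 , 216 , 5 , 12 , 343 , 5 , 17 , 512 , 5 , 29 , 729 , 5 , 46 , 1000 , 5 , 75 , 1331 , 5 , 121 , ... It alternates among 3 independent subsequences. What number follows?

Read the sequence 3 terms at a time; column i is its own pattern.
Subsequence A: 125, 216, 343, 512, 729, 1000, 1331. Perfect cubes starting at 5³.
Subsequence B: 5, 5, 5, 5, 5, 5, 5. Constant 5.
Subsequence C: 5, 12, 17, 29, 46, 75, 121. Each term equals the sum of the previous two.
Position 22 falls in subsequence A as its term 8, giving 1728.

1728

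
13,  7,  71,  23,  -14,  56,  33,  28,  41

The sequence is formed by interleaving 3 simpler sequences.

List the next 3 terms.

43, -56, 26

Taking every 3rd term gives 3 separate tracks.
Subsequence A: 13, 23, 33 — arithmetic with common difference +10.
Subsequence B: 7, -14, 28 — multiplying by -2 each time.
Subsequence C: 71, 56, 41 — subtracting 15 each time.
Position 10 → subsequence A, term 4 = 43.
Term 11 comes from subsequence B (its 4th entry): -56.
The 12th slot belongs to subsequence C; its 4th term is 26.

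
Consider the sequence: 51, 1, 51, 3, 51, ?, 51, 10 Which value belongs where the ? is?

6

Odd-indexed and even-indexed terms follow separate rules.
Track A: 51, 51, 51, 51 — the constant sequence 51.
Track B: 1, 3, ?, 10 — triangular numbers starting at T_1.
Track B's pattern makes the blank 6.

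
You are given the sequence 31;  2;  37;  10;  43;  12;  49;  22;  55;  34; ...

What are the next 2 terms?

61, 56

Positions 1, 3, 5, … form one subsequence and positions 2, 4, 6, … form another.
Track A: 31, 37, 43, 49, 55. Arithmetic with common difference +6.
Track B: 2, 10, 12, 22, 34. A Fibonacci-like recurrence a_n = a_{n-1} + a_{n-2}.
The 11th slot belongs to track A; its 6th term is 61.
Position 12 → track B, term 6 = 56.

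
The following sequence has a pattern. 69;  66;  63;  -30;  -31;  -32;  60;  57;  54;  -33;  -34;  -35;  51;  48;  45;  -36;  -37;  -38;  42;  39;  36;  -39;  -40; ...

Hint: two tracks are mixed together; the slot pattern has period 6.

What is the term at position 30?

-44

Positions follow the repeating pattern AAABBB; grouping by letter gives 2 tracks.
Track A: 69, 66, 63, 60, 57, 54, 51, 48, 45, 42, 39, 36 — linear: a_n = 72 − 3·n.
Track B: -30, -31, -32, -33, -34, -35, -36, -37, -38, -39, -40 — linear: a_n = -29 − n.
The 30th slot belongs to track B; its 15th term is -44.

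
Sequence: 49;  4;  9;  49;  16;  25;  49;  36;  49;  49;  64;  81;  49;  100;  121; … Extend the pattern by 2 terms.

Positions follow the repeating pattern ABB; grouping by letter gives 2 tracks.
Track A: 49, 49, 49, 49, 49 — always 49.
Track B: 4, 9, 16, 25, 36, 49, 64, 81, 100, 121 — the squares 2², 3², 4², ….
Position 16 → track A, term 6 = 49.
Term 17 comes from track B (its 11th entry): 144.

49, 144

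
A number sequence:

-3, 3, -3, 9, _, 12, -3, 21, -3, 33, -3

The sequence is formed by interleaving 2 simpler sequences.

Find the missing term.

Taking every 2nd term gives 2 separate tracks.
Track A is -3, -3, ?, -3, -3, -3, which is constant -3.
Track B is 3, 9, 12, 21, 33, which is each term equals the sum of the previous two.
Filling track A at index 3 by its rule yields -3.

-3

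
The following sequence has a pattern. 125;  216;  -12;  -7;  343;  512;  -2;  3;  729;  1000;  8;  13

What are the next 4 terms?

The slot pattern repeats as AABB (period 4), so there are 2 interleaved tracks.
Subsequence A: 125, 216, 343, 512, 729, 1000 (the cubes 5³, 6³, 7³, …).
Subsequence B: -12, -7, -2, 3, 8, 13 (adding 5 each time).
The 13th slot belongs to subsequence A; its 7th term is 1331.
Term 14 comes from subsequence A (its 8th entry): 1728.
Term 15 comes from subsequence B (its 7th entry): 18.
Position 16 → subsequence B, term 8 = 23.

1331, 1728, 18, 23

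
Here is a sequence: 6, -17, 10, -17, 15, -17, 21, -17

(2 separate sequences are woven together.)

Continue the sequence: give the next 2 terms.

Odd-indexed and even-indexed terms follow separate rules.
Stream A = 6, 10, 15, 21: triangular numbers n(n+1)/2 for n = 3, 4, ….
Stream B = -17, -17, -17, -17: the constant sequence -17.
The 9th slot belongs to stream A; its 5th term is 28.
The 10th slot belongs to stream B; its 5th term is -17.

28, -17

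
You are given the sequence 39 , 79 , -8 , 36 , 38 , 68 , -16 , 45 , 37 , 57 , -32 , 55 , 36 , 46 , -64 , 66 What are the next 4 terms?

Read the sequence 4 terms at a time; column i is its own pattern.
Subsequence A is 39, 38, 37, 36, which is linear: a_n = 40 − n.
Subsequence B is 79, 68, 57, 46, which is arithmetic, step −11.
Subsequence C is -8, -16, -32, -64, which is multiplying by 2 each time.
Subsequence D is 36, 45, 55, 66, which is triangular numbers n(n+1)/2 for n = 8, 9, ….
The 17th slot belongs to subsequence A; its 5th term is 35.
Position 18 falls in subsequence B as its term 5, giving 35.
Term 19 comes from subsequence C (its 5th entry): -128.
Position 20 → subsequence D, term 5 = 78.

35, 35, -128, 78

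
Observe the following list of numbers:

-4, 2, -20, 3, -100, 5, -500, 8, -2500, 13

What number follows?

The terms cycle through 2 interleaved subsequences.
Stream A: -4, -20, -100, -500, -2500. A geometric progression (common ratio 5).
Stream B: 2, 3, 5, 8, 13. A Fibonacci-like recurrence a_n = a_{n-1} + a_{n-2}.
The 11th slot belongs to stream A; its 6th term is -12500.

-12500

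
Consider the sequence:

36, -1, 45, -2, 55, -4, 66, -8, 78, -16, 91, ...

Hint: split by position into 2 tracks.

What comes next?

Taking every 2nd term gives 2 separate tracks.
Track A: 36, 45, 55, 66, 78, 91. Triangular numbers n(n+1)/2 for n = 8, 9, ….
Track B: -1, -2, -4, -8, -16. A geometric progression (common ratio 2).
Term 12 comes from track B (its 6th entry): -32.

-32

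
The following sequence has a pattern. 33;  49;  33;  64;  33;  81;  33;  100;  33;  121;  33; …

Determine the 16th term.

196

Taking every 2nd term gives 2 separate tracks.
Track A: 33, 33, 33, 33, 33, 33 (always 33).
Track B: 49, 64, 81, 100, 121 (consecutive squares n² from n = 7).
Term 16 comes from track B (its 8th entry): 196.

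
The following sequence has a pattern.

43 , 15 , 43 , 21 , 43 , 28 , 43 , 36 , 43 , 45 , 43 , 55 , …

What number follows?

43

Taking every 2nd term gives 2 separate tracks.
Track A: 43, 43, 43, 43, 43, 43. Constant 43.
Track B: 15, 21, 28, 36, 45, 55. The triangular numbers T_5, T_6, ….
Position 13 falls in track A as its term 7, giving 43.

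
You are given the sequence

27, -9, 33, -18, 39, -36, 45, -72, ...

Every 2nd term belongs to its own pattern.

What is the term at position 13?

63

Taking every 2nd term gives 2 separate tracks.
Subsequence A: 27, 33, 39, 45. Arithmetic, step +6.
Subsequence B: -9, -18, -36, -72. Geometric with ratio 2.
Term 13 comes from subsequence A (its 7th entry): 63.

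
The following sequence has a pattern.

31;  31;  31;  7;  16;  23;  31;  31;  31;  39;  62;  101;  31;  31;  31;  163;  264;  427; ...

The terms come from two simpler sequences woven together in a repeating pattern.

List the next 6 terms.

31, 31, 31, 691, 1118, 1809

Positions follow the repeating pattern AAABBB; grouping by letter gives 2 tracks.
Subsequence A: 31, 31, 31, 31, 31, 31, 31, 31, 31. The constant sequence 31.
Subsequence B: 7, 16, 23, 39, 62, 101, 163, 264, 427. A Fibonacci-like recurrence a_n = a_{n-1} + a_{n-2}.
The 19th slot belongs to subsequence A; its 10th term is 31.
Term 20 comes from subsequence A (its 11th entry): 31.
Position 21 → subsequence A, term 12 = 31.
Position 22 falls in subsequence B as its term 10, giving 691.
The 23rd slot belongs to subsequence B; its 11th term is 1118.
The 24th slot belongs to subsequence B; its 12th term is 1809.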